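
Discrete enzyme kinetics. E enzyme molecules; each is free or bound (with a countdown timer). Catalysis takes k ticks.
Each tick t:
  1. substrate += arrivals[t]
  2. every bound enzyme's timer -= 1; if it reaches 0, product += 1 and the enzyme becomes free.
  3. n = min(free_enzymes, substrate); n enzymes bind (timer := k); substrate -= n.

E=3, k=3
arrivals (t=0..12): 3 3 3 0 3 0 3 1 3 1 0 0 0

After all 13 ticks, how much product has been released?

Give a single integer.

t=0: arr=3 -> substrate=0 bound=3 product=0
t=1: arr=3 -> substrate=3 bound=3 product=0
t=2: arr=3 -> substrate=6 bound=3 product=0
t=3: arr=0 -> substrate=3 bound=3 product=3
t=4: arr=3 -> substrate=6 bound=3 product=3
t=5: arr=0 -> substrate=6 bound=3 product=3
t=6: arr=3 -> substrate=6 bound=3 product=6
t=7: arr=1 -> substrate=7 bound=3 product=6
t=8: arr=3 -> substrate=10 bound=3 product=6
t=9: arr=1 -> substrate=8 bound=3 product=9
t=10: arr=0 -> substrate=8 bound=3 product=9
t=11: arr=0 -> substrate=8 bound=3 product=9
t=12: arr=0 -> substrate=5 bound=3 product=12

Answer: 12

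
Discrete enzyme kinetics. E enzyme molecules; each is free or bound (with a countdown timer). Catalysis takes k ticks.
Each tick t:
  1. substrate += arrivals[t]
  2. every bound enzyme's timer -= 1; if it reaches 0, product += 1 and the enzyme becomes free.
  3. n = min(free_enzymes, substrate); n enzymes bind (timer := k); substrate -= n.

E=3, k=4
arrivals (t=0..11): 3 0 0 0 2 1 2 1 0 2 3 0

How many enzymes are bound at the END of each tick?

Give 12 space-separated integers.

Answer: 3 3 3 3 2 3 3 3 3 3 3 3

Derivation:
t=0: arr=3 -> substrate=0 bound=3 product=0
t=1: arr=0 -> substrate=0 bound=3 product=0
t=2: arr=0 -> substrate=0 bound=3 product=0
t=3: arr=0 -> substrate=0 bound=3 product=0
t=4: arr=2 -> substrate=0 bound=2 product=3
t=5: arr=1 -> substrate=0 bound=3 product=3
t=6: arr=2 -> substrate=2 bound=3 product=3
t=7: arr=1 -> substrate=3 bound=3 product=3
t=8: arr=0 -> substrate=1 bound=3 product=5
t=9: arr=2 -> substrate=2 bound=3 product=6
t=10: arr=3 -> substrate=5 bound=3 product=6
t=11: arr=0 -> substrate=5 bound=3 product=6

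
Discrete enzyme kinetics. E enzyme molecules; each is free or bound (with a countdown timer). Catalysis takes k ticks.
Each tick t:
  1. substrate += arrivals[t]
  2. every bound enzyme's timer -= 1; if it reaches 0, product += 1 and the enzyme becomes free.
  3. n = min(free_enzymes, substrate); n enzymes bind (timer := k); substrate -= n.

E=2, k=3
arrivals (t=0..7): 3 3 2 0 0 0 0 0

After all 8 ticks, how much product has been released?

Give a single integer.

Answer: 4

Derivation:
t=0: arr=3 -> substrate=1 bound=2 product=0
t=1: arr=3 -> substrate=4 bound=2 product=0
t=2: arr=2 -> substrate=6 bound=2 product=0
t=3: arr=0 -> substrate=4 bound=2 product=2
t=4: arr=0 -> substrate=4 bound=2 product=2
t=5: arr=0 -> substrate=4 bound=2 product=2
t=6: arr=0 -> substrate=2 bound=2 product=4
t=7: arr=0 -> substrate=2 bound=2 product=4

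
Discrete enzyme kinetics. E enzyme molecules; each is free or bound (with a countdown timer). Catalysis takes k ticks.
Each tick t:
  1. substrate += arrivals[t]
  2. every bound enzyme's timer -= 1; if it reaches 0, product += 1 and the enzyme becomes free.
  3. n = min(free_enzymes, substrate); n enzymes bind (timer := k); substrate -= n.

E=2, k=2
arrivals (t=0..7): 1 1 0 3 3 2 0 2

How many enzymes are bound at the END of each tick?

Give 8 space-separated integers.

Answer: 1 2 1 2 2 2 2 2

Derivation:
t=0: arr=1 -> substrate=0 bound=1 product=0
t=1: arr=1 -> substrate=0 bound=2 product=0
t=2: arr=0 -> substrate=0 bound=1 product=1
t=3: arr=3 -> substrate=1 bound=2 product=2
t=4: arr=3 -> substrate=4 bound=2 product=2
t=5: arr=2 -> substrate=4 bound=2 product=4
t=6: arr=0 -> substrate=4 bound=2 product=4
t=7: arr=2 -> substrate=4 bound=2 product=6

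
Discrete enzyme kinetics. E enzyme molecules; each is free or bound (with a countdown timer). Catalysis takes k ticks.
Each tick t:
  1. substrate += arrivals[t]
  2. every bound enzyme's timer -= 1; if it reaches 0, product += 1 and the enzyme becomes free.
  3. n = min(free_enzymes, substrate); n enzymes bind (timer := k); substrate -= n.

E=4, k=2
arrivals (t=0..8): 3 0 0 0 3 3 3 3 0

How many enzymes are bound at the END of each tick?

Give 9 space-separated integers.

Answer: 3 3 0 0 3 4 4 4 4

Derivation:
t=0: arr=3 -> substrate=0 bound=3 product=0
t=1: arr=0 -> substrate=0 bound=3 product=0
t=2: arr=0 -> substrate=0 bound=0 product=3
t=3: arr=0 -> substrate=0 bound=0 product=3
t=4: arr=3 -> substrate=0 bound=3 product=3
t=5: arr=3 -> substrate=2 bound=4 product=3
t=6: arr=3 -> substrate=2 bound=4 product=6
t=7: arr=3 -> substrate=4 bound=4 product=7
t=8: arr=0 -> substrate=1 bound=4 product=10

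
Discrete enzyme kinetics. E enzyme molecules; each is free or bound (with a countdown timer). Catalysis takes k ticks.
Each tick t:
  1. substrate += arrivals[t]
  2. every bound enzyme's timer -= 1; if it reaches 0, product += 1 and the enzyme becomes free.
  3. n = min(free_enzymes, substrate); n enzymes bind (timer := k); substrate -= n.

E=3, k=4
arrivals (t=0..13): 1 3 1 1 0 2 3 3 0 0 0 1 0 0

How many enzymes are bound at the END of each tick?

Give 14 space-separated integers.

t=0: arr=1 -> substrate=0 bound=1 product=0
t=1: arr=3 -> substrate=1 bound=3 product=0
t=2: arr=1 -> substrate=2 bound=3 product=0
t=3: arr=1 -> substrate=3 bound=3 product=0
t=4: arr=0 -> substrate=2 bound=3 product=1
t=5: arr=2 -> substrate=2 bound=3 product=3
t=6: arr=3 -> substrate=5 bound=3 product=3
t=7: arr=3 -> substrate=8 bound=3 product=3
t=8: arr=0 -> substrate=7 bound=3 product=4
t=9: arr=0 -> substrate=5 bound=3 product=6
t=10: arr=0 -> substrate=5 bound=3 product=6
t=11: arr=1 -> substrate=6 bound=3 product=6
t=12: arr=0 -> substrate=5 bound=3 product=7
t=13: arr=0 -> substrate=3 bound=3 product=9

Answer: 1 3 3 3 3 3 3 3 3 3 3 3 3 3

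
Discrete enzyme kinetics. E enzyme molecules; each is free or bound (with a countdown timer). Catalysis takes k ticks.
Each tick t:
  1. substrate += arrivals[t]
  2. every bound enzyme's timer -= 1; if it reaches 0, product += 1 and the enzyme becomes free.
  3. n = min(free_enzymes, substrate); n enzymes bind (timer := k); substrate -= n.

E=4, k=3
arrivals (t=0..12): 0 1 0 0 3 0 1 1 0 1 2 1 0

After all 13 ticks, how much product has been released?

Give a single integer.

t=0: arr=0 -> substrate=0 bound=0 product=0
t=1: arr=1 -> substrate=0 bound=1 product=0
t=2: arr=0 -> substrate=0 bound=1 product=0
t=3: arr=0 -> substrate=0 bound=1 product=0
t=4: arr=3 -> substrate=0 bound=3 product=1
t=5: arr=0 -> substrate=0 bound=3 product=1
t=6: arr=1 -> substrate=0 bound=4 product=1
t=7: arr=1 -> substrate=0 bound=2 product=4
t=8: arr=0 -> substrate=0 bound=2 product=4
t=9: arr=1 -> substrate=0 bound=2 product=5
t=10: arr=2 -> substrate=0 bound=3 product=6
t=11: arr=1 -> substrate=0 bound=4 product=6
t=12: arr=0 -> substrate=0 bound=3 product=7

Answer: 7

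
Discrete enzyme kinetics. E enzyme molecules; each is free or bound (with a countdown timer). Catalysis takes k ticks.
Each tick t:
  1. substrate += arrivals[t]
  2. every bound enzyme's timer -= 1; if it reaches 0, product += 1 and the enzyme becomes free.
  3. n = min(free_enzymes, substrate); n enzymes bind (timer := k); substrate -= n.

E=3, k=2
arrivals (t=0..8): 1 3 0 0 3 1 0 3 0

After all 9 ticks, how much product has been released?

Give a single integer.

t=0: arr=1 -> substrate=0 bound=1 product=0
t=1: arr=3 -> substrate=1 bound=3 product=0
t=2: arr=0 -> substrate=0 bound=3 product=1
t=3: arr=0 -> substrate=0 bound=1 product=3
t=4: arr=3 -> substrate=0 bound=3 product=4
t=5: arr=1 -> substrate=1 bound=3 product=4
t=6: arr=0 -> substrate=0 bound=1 product=7
t=7: arr=3 -> substrate=1 bound=3 product=7
t=8: arr=0 -> substrate=0 bound=3 product=8

Answer: 8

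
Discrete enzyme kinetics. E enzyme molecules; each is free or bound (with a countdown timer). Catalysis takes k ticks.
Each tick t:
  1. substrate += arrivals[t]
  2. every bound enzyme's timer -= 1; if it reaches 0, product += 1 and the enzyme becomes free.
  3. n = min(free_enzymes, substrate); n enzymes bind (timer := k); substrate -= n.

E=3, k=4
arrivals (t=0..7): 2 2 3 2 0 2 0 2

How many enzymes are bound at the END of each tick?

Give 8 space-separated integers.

Answer: 2 3 3 3 3 3 3 3

Derivation:
t=0: arr=2 -> substrate=0 bound=2 product=0
t=1: arr=2 -> substrate=1 bound=3 product=0
t=2: arr=3 -> substrate=4 bound=3 product=0
t=3: arr=2 -> substrate=6 bound=3 product=0
t=4: arr=0 -> substrate=4 bound=3 product=2
t=5: arr=2 -> substrate=5 bound=3 product=3
t=6: arr=0 -> substrate=5 bound=3 product=3
t=7: arr=2 -> substrate=7 bound=3 product=3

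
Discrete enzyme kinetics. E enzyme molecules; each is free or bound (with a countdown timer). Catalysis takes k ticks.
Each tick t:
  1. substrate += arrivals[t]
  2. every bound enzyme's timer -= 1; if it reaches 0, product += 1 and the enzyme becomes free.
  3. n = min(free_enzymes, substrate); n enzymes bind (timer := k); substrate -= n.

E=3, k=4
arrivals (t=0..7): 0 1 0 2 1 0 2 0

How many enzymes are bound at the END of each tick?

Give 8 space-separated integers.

t=0: arr=0 -> substrate=0 bound=0 product=0
t=1: arr=1 -> substrate=0 bound=1 product=0
t=2: arr=0 -> substrate=0 bound=1 product=0
t=3: arr=2 -> substrate=0 bound=3 product=0
t=4: arr=1 -> substrate=1 bound=3 product=0
t=5: arr=0 -> substrate=0 bound=3 product=1
t=6: arr=2 -> substrate=2 bound=3 product=1
t=7: arr=0 -> substrate=0 bound=3 product=3

Answer: 0 1 1 3 3 3 3 3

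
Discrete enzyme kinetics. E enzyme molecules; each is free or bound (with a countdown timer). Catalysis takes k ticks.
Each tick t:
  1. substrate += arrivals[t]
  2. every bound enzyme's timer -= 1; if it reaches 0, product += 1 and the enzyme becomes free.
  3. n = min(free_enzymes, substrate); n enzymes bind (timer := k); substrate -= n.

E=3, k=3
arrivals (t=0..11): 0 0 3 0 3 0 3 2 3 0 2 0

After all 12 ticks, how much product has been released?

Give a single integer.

t=0: arr=0 -> substrate=0 bound=0 product=0
t=1: arr=0 -> substrate=0 bound=0 product=0
t=2: arr=3 -> substrate=0 bound=3 product=0
t=3: arr=0 -> substrate=0 bound=3 product=0
t=4: arr=3 -> substrate=3 bound=3 product=0
t=5: arr=0 -> substrate=0 bound=3 product=3
t=6: arr=3 -> substrate=3 bound=3 product=3
t=7: arr=2 -> substrate=5 bound=3 product=3
t=8: arr=3 -> substrate=5 bound=3 product=6
t=9: arr=0 -> substrate=5 bound=3 product=6
t=10: arr=2 -> substrate=7 bound=3 product=6
t=11: arr=0 -> substrate=4 bound=3 product=9

Answer: 9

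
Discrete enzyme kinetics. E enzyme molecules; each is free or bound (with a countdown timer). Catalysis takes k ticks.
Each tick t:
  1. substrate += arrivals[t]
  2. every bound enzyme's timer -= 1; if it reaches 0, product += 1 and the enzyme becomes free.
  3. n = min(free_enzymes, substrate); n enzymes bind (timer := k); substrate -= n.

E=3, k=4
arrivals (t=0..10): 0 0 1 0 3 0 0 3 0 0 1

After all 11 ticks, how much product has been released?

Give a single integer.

Answer: 4

Derivation:
t=0: arr=0 -> substrate=0 bound=0 product=0
t=1: arr=0 -> substrate=0 bound=0 product=0
t=2: arr=1 -> substrate=0 bound=1 product=0
t=3: arr=0 -> substrate=0 bound=1 product=0
t=4: arr=3 -> substrate=1 bound=3 product=0
t=5: arr=0 -> substrate=1 bound=3 product=0
t=6: arr=0 -> substrate=0 bound=3 product=1
t=7: arr=3 -> substrate=3 bound=3 product=1
t=8: arr=0 -> substrate=1 bound=3 product=3
t=9: arr=0 -> substrate=1 bound=3 product=3
t=10: arr=1 -> substrate=1 bound=3 product=4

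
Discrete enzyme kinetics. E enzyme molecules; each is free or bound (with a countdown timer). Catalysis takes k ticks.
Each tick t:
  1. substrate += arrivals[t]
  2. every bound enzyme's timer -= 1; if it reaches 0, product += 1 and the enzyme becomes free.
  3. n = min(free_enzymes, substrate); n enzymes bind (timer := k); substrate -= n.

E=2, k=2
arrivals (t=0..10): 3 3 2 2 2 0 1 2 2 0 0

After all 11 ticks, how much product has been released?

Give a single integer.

Answer: 10

Derivation:
t=0: arr=3 -> substrate=1 bound=2 product=0
t=1: arr=3 -> substrate=4 bound=2 product=0
t=2: arr=2 -> substrate=4 bound=2 product=2
t=3: arr=2 -> substrate=6 bound=2 product=2
t=4: arr=2 -> substrate=6 bound=2 product=4
t=5: arr=0 -> substrate=6 bound=2 product=4
t=6: arr=1 -> substrate=5 bound=2 product=6
t=7: arr=2 -> substrate=7 bound=2 product=6
t=8: arr=2 -> substrate=7 bound=2 product=8
t=9: arr=0 -> substrate=7 bound=2 product=8
t=10: arr=0 -> substrate=5 bound=2 product=10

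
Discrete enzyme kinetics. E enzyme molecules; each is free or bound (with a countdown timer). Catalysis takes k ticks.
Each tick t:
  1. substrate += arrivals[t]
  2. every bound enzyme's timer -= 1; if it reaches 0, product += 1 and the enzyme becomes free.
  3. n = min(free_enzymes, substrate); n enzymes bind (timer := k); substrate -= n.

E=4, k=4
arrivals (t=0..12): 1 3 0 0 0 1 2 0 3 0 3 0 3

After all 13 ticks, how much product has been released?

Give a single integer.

t=0: arr=1 -> substrate=0 bound=1 product=0
t=1: arr=3 -> substrate=0 bound=4 product=0
t=2: arr=0 -> substrate=0 bound=4 product=0
t=3: arr=0 -> substrate=0 bound=4 product=0
t=4: arr=0 -> substrate=0 bound=3 product=1
t=5: arr=1 -> substrate=0 bound=1 product=4
t=6: arr=2 -> substrate=0 bound=3 product=4
t=7: arr=0 -> substrate=0 bound=3 product=4
t=8: arr=3 -> substrate=2 bound=4 product=4
t=9: arr=0 -> substrate=1 bound=4 product=5
t=10: arr=3 -> substrate=2 bound=4 product=7
t=11: arr=0 -> substrate=2 bound=4 product=7
t=12: arr=3 -> substrate=4 bound=4 product=8

Answer: 8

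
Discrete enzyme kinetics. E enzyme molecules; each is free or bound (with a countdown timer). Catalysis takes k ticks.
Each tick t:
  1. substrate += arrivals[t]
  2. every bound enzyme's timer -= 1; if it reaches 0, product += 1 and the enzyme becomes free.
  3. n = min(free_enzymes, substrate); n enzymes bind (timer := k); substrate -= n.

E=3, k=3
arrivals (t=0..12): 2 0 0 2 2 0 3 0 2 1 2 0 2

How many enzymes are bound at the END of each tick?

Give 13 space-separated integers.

t=0: arr=2 -> substrate=0 bound=2 product=0
t=1: arr=0 -> substrate=0 bound=2 product=0
t=2: arr=0 -> substrate=0 bound=2 product=0
t=3: arr=2 -> substrate=0 bound=2 product=2
t=4: arr=2 -> substrate=1 bound=3 product=2
t=5: arr=0 -> substrate=1 bound=3 product=2
t=6: arr=3 -> substrate=2 bound=3 product=4
t=7: arr=0 -> substrate=1 bound=3 product=5
t=8: arr=2 -> substrate=3 bound=3 product=5
t=9: arr=1 -> substrate=2 bound=3 product=7
t=10: arr=2 -> substrate=3 bound=3 product=8
t=11: arr=0 -> substrate=3 bound=3 product=8
t=12: arr=2 -> substrate=3 bound=3 product=10

Answer: 2 2 2 2 3 3 3 3 3 3 3 3 3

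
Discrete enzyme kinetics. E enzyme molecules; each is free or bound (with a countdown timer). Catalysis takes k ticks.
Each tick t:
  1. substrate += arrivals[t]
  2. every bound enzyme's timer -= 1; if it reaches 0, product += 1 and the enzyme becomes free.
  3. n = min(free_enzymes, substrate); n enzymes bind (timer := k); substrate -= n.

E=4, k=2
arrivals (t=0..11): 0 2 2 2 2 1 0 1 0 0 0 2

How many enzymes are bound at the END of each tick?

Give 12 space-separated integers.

t=0: arr=0 -> substrate=0 bound=0 product=0
t=1: arr=2 -> substrate=0 bound=2 product=0
t=2: arr=2 -> substrate=0 bound=4 product=0
t=3: arr=2 -> substrate=0 bound=4 product=2
t=4: arr=2 -> substrate=0 bound=4 product=4
t=5: arr=1 -> substrate=0 bound=3 product=6
t=6: arr=0 -> substrate=0 bound=1 product=8
t=7: arr=1 -> substrate=0 bound=1 product=9
t=8: arr=0 -> substrate=0 bound=1 product=9
t=9: arr=0 -> substrate=0 bound=0 product=10
t=10: arr=0 -> substrate=0 bound=0 product=10
t=11: arr=2 -> substrate=0 bound=2 product=10

Answer: 0 2 4 4 4 3 1 1 1 0 0 2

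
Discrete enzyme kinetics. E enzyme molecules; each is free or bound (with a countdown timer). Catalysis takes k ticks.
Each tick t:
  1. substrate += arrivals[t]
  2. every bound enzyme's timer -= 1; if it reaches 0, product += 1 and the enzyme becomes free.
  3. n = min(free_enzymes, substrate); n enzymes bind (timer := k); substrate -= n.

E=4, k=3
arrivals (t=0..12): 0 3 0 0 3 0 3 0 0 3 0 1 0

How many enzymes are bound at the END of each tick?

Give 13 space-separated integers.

t=0: arr=0 -> substrate=0 bound=0 product=0
t=1: arr=3 -> substrate=0 bound=3 product=0
t=2: arr=0 -> substrate=0 bound=3 product=0
t=3: arr=0 -> substrate=0 bound=3 product=0
t=4: arr=3 -> substrate=0 bound=3 product=3
t=5: arr=0 -> substrate=0 bound=3 product=3
t=6: arr=3 -> substrate=2 bound=4 product=3
t=7: arr=0 -> substrate=0 bound=3 product=6
t=8: arr=0 -> substrate=0 bound=3 product=6
t=9: arr=3 -> substrate=1 bound=4 product=7
t=10: arr=0 -> substrate=0 bound=3 product=9
t=11: arr=1 -> substrate=0 bound=4 product=9
t=12: arr=0 -> substrate=0 bound=2 product=11

Answer: 0 3 3 3 3 3 4 3 3 4 3 4 2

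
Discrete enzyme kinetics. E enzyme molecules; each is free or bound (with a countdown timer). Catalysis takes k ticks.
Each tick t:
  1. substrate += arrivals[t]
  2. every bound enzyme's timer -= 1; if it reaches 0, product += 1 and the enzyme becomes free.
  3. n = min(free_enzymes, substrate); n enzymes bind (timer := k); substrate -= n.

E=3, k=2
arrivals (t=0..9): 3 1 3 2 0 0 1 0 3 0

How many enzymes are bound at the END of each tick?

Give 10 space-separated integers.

Answer: 3 3 3 3 3 3 1 1 3 3

Derivation:
t=0: arr=3 -> substrate=0 bound=3 product=0
t=1: arr=1 -> substrate=1 bound=3 product=0
t=2: arr=3 -> substrate=1 bound=3 product=3
t=3: arr=2 -> substrate=3 bound=3 product=3
t=4: arr=0 -> substrate=0 bound=3 product=6
t=5: arr=0 -> substrate=0 bound=3 product=6
t=6: arr=1 -> substrate=0 bound=1 product=9
t=7: arr=0 -> substrate=0 bound=1 product=9
t=8: arr=3 -> substrate=0 bound=3 product=10
t=9: arr=0 -> substrate=0 bound=3 product=10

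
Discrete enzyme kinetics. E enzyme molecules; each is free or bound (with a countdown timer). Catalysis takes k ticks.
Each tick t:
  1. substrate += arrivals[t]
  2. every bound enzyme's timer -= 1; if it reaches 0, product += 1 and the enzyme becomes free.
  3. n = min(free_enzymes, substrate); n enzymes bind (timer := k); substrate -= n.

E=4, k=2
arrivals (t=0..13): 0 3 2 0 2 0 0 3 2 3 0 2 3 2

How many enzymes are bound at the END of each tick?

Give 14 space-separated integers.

Answer: 0 3 4 2 3 2 0 3 4 4 4 3 4 4

Derivation:
t=0: arr=0 -> substrate=0 bound=0 product=0
t=1: arr=3 -> substrate=0 bound=3 product=0
t=2: arr=2 -> substrate=1 bound=4 product=0
t=3: arr=0 -> substrate=0 bound=2 product=3
t=4: arr=2 -> substrate=0 bound=3 product=4
t=5: arr=0 -> substrate=0 bound=2 product=5
t=6: arr=0 -> substrate=0 bound=0 product=7
t=7: arr=3 -> substrate=0 bound=3 product=7
t=8: arr=2 -> substrate=1 bound=4 product=7
t=9: arr=3 -> substrate=1 bound=4 product=10
t=10: arr=0 -> substrate=0 bound=4 product=11
t=11: arr=2 -> substrate=0 bound=3 product=14
t=12: arr=3 -> substrate=1 bound=4 product=15
t=13: arr=2 -> substrate=1 bound=4 product=17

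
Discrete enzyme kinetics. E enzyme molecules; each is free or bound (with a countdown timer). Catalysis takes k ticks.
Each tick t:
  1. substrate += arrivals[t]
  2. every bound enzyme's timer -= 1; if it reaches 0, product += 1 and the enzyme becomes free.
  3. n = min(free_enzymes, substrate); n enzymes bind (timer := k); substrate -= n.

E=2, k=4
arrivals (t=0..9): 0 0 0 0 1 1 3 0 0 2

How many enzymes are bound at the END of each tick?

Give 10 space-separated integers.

t=0: arr=0 -> substrate=0 bound=0 product=0
t=1: arr=0 -> substrate=0 bound=0 product=0
t=2: arr=0 -> substrate=0 bound=0 product=0
t=3: arr=0 -> substrate=0 bound=0 product=0
t=4: arr=1 -> substrate=0 bound=1 product=0
t=5: arr=1 -> substrate=0 bound=2 product=0
t=6: arr=3 -> substrate=3 bound=2 product=0
t=7: arr=0 -> substrate=3 bound=2 product=0
t=8: arr=0 -> substrate=2 bound=2 product=1
t=9: arr=2 -> substrate=3 bound=2 product=2

Answer: 0 0 0 0 1 2 2 2 2 2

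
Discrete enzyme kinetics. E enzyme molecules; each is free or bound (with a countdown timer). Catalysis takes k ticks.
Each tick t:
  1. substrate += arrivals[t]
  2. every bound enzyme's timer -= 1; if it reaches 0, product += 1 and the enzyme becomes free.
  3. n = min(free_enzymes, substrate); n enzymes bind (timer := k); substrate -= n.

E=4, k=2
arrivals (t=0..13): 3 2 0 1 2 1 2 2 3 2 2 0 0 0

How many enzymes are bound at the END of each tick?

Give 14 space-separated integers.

Answer: 3 4 2 2 3 3 3 4 4 4 4 3 1 0

Derivation:
t=0: arr=3 -> substrate=0 bound=3 product=0
t=1: arr=2 -> substrate=1 bound=4 product=0
t=2: arr=0 -> substrate=0 bound=2 product=3
t=3: arr=1 -> substrate=0 bound=2 product=4
t=4: arr=2 -> substrate=0 bound=3 product=5
t=5: arr=1 -> substrate=0 bound=3 product=6
t=6: arr=2 -> substrate=0 bound=3 product=8
t=7: arr=2 -> substrate=0 bound=4 product=9
t=8: arr=3 -> substrate=1 bound=4 product=11
t=9: arr=2 -> substrate=1 bound=4 product=13
t=10: arr=2 -> substrate=1 bound=4 product=15
t=11: arr=0 -> substrate=0 bound=3 product=17
t=12: arr=0 -> substrate=0 bound=1 product=19
t=13: arr=0 -> substrate=0 bound=0 product=20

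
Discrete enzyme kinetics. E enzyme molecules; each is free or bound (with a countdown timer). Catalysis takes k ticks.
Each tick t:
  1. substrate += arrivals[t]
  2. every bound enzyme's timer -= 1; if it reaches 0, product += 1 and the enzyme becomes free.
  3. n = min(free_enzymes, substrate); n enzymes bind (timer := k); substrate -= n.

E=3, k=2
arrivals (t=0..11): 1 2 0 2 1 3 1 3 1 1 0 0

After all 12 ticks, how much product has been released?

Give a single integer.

Answer: 14

Derivation:
t=0: arr=1 -> substrate=0 bound=1 product=0
t=1: arr=2 -> substrate=0 bound=3 product=0
t=2: arr=0 -> substrate=0 bound=2 product=1
t=3: arr=2 -> substrate=0 bound=2 product=3
t=4: arr=1 -> substrate=0 bound=3 product=3
t=5: arr=3 -> substrate=1 bound=3 product=5
t=6: arr=1 -> substrate=1 bound=3 product=6
t=7: arr=3 -> substrate=2 bound=3 product=8
t=8: arr=1 -> substrate=2 bound=3 product=9
t=9: arr=1 -> substrate=1 bound=3 product=11
t=10: arr=0 -> substrate=0 bound=3 product=12
t=11: arr=0 -> substrate=0 bound=1 product=14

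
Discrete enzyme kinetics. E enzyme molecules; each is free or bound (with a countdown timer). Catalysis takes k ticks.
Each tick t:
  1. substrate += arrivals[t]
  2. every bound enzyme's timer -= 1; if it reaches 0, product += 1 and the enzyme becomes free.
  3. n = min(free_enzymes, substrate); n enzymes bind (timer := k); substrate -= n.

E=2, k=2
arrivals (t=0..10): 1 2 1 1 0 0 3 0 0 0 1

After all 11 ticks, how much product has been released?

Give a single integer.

t=0: arr=1 -> substrate=0 bound=1 product=0
t=1: arr=2 -> substrate=1 bound=2 product=0
t=2: arr=1 -> substrate=1 bound=2 product=1
t=3: arr=1 -> substrate=1 bound=2 product=2
t=4: arr=0 -> substrate=0 bound=2 product=3
t=5: arr=0 -> substrate=0 bound=1 product=4
t=6: arr=3 -> substrate=1 bound=2 product=5
t=7: arr=0 -> substrate=1 bound=2 product=5
t=8: arr=0 -> substrate=0 bound=1 product=7
t=9: arr=0 -> substrate=0 bound=1 product=7
t=10: arr=1 -> substrate=0 bound=1 product=8

Answer: 8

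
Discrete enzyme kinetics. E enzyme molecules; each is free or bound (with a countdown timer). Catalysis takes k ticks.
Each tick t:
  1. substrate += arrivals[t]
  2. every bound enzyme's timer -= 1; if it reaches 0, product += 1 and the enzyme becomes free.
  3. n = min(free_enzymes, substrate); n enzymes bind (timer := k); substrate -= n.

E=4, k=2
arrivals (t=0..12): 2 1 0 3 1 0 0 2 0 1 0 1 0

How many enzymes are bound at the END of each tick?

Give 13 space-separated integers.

Answer: 2 3 1 3 4 1 0 2 2 1 1 1 1

Derivation:
t=0: arr=2 -> substrate=0 bound=2 product=0
t=1: arr=1 -> substrate=0 bound=3 product=0
t=2: arr=0 -> substrate=0 bound=1 product=2
t=3: arr=3 -> substrate=0 bound=3 product=3
t=4: arr=1 -> substrate=0 bound=4 product=3
t=5: arr=0 -> substrate=0 bound=1 product=6
t=6: arr=0 -> substrate=0 bound=0 product=7
t=7: arr=2 -> substrate=0 bound=2 product=7
t=8: arr=0 -> substrate=0 bound=2 product=7
t=9: arr=1 -> substrate=0 bound=1 product=9
t=10: arr=0 -> substrate=0 bound=1 product=9
t=11: arr=1 -> substrate=0 bound=1 product=10
t=12: arr=0 -> substrate=0 bound=1 product=10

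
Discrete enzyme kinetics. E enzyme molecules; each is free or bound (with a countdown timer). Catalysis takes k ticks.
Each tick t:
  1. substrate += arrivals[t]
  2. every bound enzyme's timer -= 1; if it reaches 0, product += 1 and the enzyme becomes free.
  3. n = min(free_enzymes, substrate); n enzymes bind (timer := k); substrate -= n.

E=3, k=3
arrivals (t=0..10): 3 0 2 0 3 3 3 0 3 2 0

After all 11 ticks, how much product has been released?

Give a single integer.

t=0: arr=3 -> substrate=0 bound=3 product=0
t=1: arr=0 -> substrate=0 bound=3 product=0
t=2: arr=2 -> substrate=2 bound=3 product=0
t=3: arr=0 -> substrate=0 bound=2 product=3
t=4: arr=3 -> substrate=2 bound=3 product=3
t=5: arr=3 -> substrate=5 bound=3 product=3
t=6: arr=3 -> substrate=6 bound=3 product=5
t=7: arr=0 -> substrate=5 bound=3 product=6
t=8: arr=3 -> substrate=8 bound=3 product=6
t=9: arr=2 -> substrate=8 bound=3 product=8
t=10: arr=0 -> substrate=7 bound=3 product=9

Answer: 9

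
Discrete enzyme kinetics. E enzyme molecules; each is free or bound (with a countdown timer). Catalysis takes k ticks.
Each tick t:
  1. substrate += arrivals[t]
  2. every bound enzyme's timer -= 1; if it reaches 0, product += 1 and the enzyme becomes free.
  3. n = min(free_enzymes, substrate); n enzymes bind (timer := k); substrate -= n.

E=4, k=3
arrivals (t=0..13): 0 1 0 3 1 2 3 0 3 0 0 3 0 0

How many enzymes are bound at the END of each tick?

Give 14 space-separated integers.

t=0: arr=0 -> substrate=0 bound=0 product=0
t=1: arr=1 -> substrate=0 bound=1 product=0
t=2: arr=0 -> substrate=0 bound=1 product=0
t=3: arr=3 -> substrate=0 bound=4 product=0
t=4: arr=1 -> substrate=0 bound=4 product=1
t=5: arr=2 -> substrate=2 bound=4 product=1
t=6: arr=3 -> substrate=2 bound=4 product=4
t=7: arr=0 -> substrate=1 bound=4 product=5
t=8: arr=3 -> substrate=4 bound=4 product=5
t=9: arr=0 -> substrate=1 bound=4 product=8
t=10: arr=0 -> substrate=0 bound=4 product=9
t=11: arr=3 -> substrate=3 bound=4 product=9
t=12: arr=0 -> substrate=0 bound=4 product=12
t=13: arr=0 -> substrate=0 bound=3 product=13

Answer: 0 1 1 4 4 4 4 4 4 4 4 4 4 3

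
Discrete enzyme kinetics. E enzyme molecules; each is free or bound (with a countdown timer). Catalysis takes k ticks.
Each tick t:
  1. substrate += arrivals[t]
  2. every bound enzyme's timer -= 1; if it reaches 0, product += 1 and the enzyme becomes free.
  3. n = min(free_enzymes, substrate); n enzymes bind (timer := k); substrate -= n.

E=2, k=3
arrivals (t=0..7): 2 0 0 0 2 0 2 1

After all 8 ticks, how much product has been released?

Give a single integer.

Answer: 4

Derivation:
t=0: arr=2 -> substrate=0 bound=2 product=0
t=1: arr=0 -> substrate=0 bound=2 product=0
t=2: arr=0 -> substrate=0 bound=2 product=0
t=3: arr=0 -> substrate=0 bound=0 product=2
t=4: arr=2 -> substrate=0 bound=2 product=2
t=5: arr=0 -> substrate=0 bound=2 product=2
t=6: arr=2 -> substrate=2 bound=2 product=2
t=7: arr=1 -> substrate=1 bound=2 product=4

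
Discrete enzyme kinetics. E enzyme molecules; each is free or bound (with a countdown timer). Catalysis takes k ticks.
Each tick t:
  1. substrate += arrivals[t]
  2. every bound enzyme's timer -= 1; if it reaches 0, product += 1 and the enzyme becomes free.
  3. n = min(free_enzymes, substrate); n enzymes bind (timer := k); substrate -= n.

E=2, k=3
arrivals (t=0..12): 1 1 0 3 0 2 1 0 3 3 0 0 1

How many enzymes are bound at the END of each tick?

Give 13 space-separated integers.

Answer: 1 2 2 2 2 2 2 2 2 2 2 2 2

Derivation:
t=0: arr=1 -> substrate=0 bound=1 product=0
t=1: arr=1 -> substrate=0 bound=2 product=0
t=2: arr=0 -> substrate=0 bound=2 product=0
t=3: arr=3 -> substrate=2 bound=2 product=1
t=4: arr=0 -> substrate=1 bound=2 product=2
t=5: arr=2 -> substrate=3 bound=2 product=2
t=6: arr=1 -> substrate=3 bound=2 product=3
t=7: arr=0 -> substrate=2 bound=2 product=4
t=8: arr=3 -> substrate=5 bound=2 product=4
t=9: arr=3 -> substrate=7 bound=2 product=5
t=10: arr=0 -> substrate=6 bound=2 product=6
t=11: arr=0 -> substrate=6 bound=2 product=6
t=12: arr=1 -> substrate=6 bound=2 product=7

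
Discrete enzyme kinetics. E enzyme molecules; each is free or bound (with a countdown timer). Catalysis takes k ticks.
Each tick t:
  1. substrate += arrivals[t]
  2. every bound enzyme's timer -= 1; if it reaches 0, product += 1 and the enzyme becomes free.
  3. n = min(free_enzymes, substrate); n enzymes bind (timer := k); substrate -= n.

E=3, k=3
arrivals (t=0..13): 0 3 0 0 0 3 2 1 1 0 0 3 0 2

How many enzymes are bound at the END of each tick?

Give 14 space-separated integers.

Answer: 0 3 3 3 0 3 3 3 3 3 3 3 3 3

Derivation:
t=0: arr=0 -> substrate=0 bound=0 product=0
t=1: arr=3 -> substrate=0 bound=3 product=0
t=2: arr=0 -> substrate=0 bound=3 product=0
t=3: arr=0 -> substrate=0 bound=3 product=0
t=4: arr=0 -> substrate=0 bound=0 product=3
t=5: arr=3 -> substrate=0 bound=3 product=3
t=6: arr=2 -> substrate=2 bound=3 product=3
t=7: arr=1 -> substrate=3 bound=3 product=3
t=8: arr=1 -> substrate=1 bound=3 product=6
t=9: arr=0 -> substrate=1 bound=3 product=6
t=10: arr=0 -> substrate=1 bound=3 product=6
t=11: arr=3 -> substrate=1 bound=3 product=9
t=12: arr=0 -> substrate=1 bound=3 product=9
t=13: arr=2 -> substrate=3 bound=3 product=9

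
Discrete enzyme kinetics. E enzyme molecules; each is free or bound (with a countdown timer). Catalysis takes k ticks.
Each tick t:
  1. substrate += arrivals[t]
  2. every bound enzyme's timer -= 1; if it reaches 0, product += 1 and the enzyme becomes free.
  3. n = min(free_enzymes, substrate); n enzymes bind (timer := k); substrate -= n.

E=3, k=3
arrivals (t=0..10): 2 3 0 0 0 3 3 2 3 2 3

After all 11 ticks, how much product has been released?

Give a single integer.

Answer: 8

Derivation:
t=0: arr=2 -> substrate=0 bound=2 product=0
t=1: arr=3 -> substrate=2 bound=3 product=0
t=2: arr=0 -> substrate=2 bound=3 product=0
t=3: arr=0 -> substrate=0 bound=3 product=2
t=4: arr=0 -> substrate=0 bound=2 product=3
t=5: arr=3 -> substrate=2 bound=3 product=3
t=6: arr=3 -> substrate=3 bound=3 product=5
t=7: arr=2 -> substrate=5 bound=3 product=5
t=8: arr=3 -> substrate=7 bound=3 product=6
t=9: arr=2 -> substrate=7 bound=3 product=8
t=10: arr=3 -> substrate=10 bound=3 product=8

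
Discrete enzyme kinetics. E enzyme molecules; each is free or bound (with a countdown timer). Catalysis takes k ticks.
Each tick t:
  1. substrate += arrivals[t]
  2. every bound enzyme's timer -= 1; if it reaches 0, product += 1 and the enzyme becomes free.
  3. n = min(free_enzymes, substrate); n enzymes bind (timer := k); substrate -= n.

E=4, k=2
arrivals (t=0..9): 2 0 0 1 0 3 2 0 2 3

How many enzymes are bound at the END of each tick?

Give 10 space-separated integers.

Answer: 2 2 0 1 1 3 4 2 3 4

Derivation:
t=0: arr=2 -> substrate=0 bound=2 product=0
t=1: arr=0 -> substrate=0 bound=2 product=0
t=2: arr=0 -> substrate=0 bound=0 product=2
t=3: arr=1 -> substrate=0 bound=1 product=2
t=4: arr=0 -> substrate=0 bound=1 product=2
t=5: arr=3 -> substrate=0 bound=3 product=3
t=6: arr=2 -> substrate=1 bound=4 product=3
t=7: arr=0 -> substrate=0 bound=2 product=6
t=8: arr=2 -> substrate=0 bound=3 product=7
t=9: arr=3 -> substrate=1 bound=4 product=8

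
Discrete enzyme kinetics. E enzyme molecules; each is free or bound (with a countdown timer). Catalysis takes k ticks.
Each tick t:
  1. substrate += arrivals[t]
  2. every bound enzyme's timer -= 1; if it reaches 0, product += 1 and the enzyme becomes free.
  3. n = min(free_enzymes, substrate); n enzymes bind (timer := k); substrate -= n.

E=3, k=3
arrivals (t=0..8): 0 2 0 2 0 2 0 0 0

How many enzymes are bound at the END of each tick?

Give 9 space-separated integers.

t=0: arr=0 -> substrate=0 bound=0 product=0
t=1: arr=2 -> substrate=0 bound=2 product=0
t=2: arr=0 -> substrate=0 bound=2 product=0
t=3: arr=2 -> substrate=1 bound=3 product=0
t=4: arr=0 -> substrate=0 bound=2 product=2
t=5: arr=2 -> substrate=1 bound=3 product=2
t=6: arr=0 -> substrate=0 bound=3 product=3
t=7: arr=0 -> substrate=0 bound=2 product=4
t=8: arr=0 -> substrate=0 bound=1 product=5

Answer: 0 2 2 3 2 3 3 2 1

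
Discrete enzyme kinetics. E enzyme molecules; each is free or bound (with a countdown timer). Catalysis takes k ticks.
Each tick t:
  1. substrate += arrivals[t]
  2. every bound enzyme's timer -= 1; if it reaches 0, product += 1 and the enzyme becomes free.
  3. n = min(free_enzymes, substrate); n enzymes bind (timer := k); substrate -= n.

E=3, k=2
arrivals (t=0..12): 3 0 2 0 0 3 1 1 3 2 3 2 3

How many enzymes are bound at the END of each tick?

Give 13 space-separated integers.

t=0: arr=3 -> substrate=0 bound=3 product=0
t=1: arr=0 -> substrate=0 bound=3 product=0
t=2: arr=2 -> substrate=0 bound=2 product=3
t=3: arr=0 -> substrate=0 bound=2 product=3
t=4: arr=0 -> substrate=0 bound=0 product=5
t=5: arr=3 -> substrate=0 bound=3 product=5
t=6: arr=1 -> substrate=1 bound=3 product=5
t=7: arr=1 -> substrate=0 bound=2 product=8
t=8: arr=3 -> substrate=2 bound=3 product=8
t=9: arr=2 -> substrate=2 bound=3 product=10
t=10: arr=3 -> substrate=4 bound=3 product=11
t=11: arr=2 -> substrate=4 bound=3 product=13
t=12: arr=3 -> substrate=6 bound=3 product=14

Answer: 3 3 2 2 0 3 3 2 3 3 3 3 3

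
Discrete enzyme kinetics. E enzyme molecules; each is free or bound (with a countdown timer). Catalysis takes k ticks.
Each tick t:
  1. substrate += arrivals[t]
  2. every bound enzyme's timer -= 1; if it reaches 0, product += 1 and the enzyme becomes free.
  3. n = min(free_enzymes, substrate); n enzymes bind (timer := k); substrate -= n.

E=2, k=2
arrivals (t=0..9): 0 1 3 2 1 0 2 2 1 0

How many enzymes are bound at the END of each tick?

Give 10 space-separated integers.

Answer: 0 1 2 2 2 2 2 2 2 2

Derivation:
t=0: arr=0 -> substrate=0 bound=0 product=0
t=1: arr=1 -> substrate=0 bound=1 product=0
t=2: arr=3 -> substrate=2 bound=2 product=0
t=3: arr=2 -> substrate=3 bound=2 product=1
t=4: arr=1 -> substrate=3 bound=2 product=2
t=5: arr=0 -> substrate=2 bound=2 product=3
t=6: arr=2 -> substrate=3 bound=2 product=4
t=7: arr=2 -> substrate=4 bound=2 product=5
t=8: arr=1 -> substrate=4 bound=2 product=6
t=9: arr=0 -> substrate=3 bound=2 product=7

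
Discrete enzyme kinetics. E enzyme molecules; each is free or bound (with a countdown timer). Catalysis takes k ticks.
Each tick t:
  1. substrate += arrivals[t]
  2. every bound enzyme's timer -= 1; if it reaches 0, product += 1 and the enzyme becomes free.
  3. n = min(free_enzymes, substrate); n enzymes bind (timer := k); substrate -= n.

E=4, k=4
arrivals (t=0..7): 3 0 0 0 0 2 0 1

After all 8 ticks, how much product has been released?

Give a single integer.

t=0: arr=3 -> substrate=0 bound=3 product=0
t=1: arr=0 -> substrate=0 bound=3 product=0
t=2: arr=0 -> substrate=0 bound=3 product=0
t=3: arr=0 -> substrate=0 bound=3 product=0
t=4: arr=0 -> substrate=0 bound=0 product=3
t=5: arr=2 -> substrate=0 bound=2 product=3
t=6: arr=0 -> substrate=0 bound=2 product=3
t=7: arr=1 -> substrate=0 bound=3 product=3

Answer: 3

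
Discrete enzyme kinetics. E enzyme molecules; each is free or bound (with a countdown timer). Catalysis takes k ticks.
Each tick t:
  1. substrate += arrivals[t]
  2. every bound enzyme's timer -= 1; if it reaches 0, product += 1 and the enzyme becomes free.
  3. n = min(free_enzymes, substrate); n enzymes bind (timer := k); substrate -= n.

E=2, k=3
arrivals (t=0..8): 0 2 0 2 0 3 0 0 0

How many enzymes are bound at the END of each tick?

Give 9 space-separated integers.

t=0: arr=0 -> substrate=0 bound=0 product=0
t=1: arr=2 -> substrate=0 bound=2 product=0
t=2: arr=0 -> substrate=0 bound=2 product=0
t=3: arr=2 -> substrate=2 bound=2 product=0
t=4: arr=0 -> substrate=0 bound=2 product=2
t=5: arr=3 -> substrate=3 bound=2 product=2
t=6: arr=0 -> substrate=3 bound=2 product=2
t=7: arr=0 -> substrate=1 bound=2 product=4
t=8: arr=0 -> substrate=1 bound=2 product=4

Answer: 0 2 2 2 2 2 2 2 2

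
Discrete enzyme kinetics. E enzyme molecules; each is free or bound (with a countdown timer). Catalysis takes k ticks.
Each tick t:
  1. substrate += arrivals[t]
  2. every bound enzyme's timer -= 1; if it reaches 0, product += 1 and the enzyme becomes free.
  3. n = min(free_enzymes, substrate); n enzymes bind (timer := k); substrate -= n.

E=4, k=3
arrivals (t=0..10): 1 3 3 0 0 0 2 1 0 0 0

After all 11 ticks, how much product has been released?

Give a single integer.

t=0: arr=1 -> substrate=0 bound=1 product=0
t=1: arr=3 -> substrate=0 bound=4 product=0
t=2: arr=3 -> substrate=3 bound=4 product=0
t=3: arr=0 -> substrate=2 bound=4 product=1
t=4: arr=0 -> substrate=0 bound=3 product=4
t=5: arr=0 -> substrate=0 bound=3 product=4
t=6: arr=2 -> substrate=0 bound=4 product=5
t=7: arr=1 -> substrate=0 bound=3 product=7
t=8: arr=0 -> substrate=0 bound=3 product=7
t=9: arr=0 -> substrate=0 bound=1 product=9
t=10: arr=0 -> substrate=0 bound=0 product=10

Answer: 10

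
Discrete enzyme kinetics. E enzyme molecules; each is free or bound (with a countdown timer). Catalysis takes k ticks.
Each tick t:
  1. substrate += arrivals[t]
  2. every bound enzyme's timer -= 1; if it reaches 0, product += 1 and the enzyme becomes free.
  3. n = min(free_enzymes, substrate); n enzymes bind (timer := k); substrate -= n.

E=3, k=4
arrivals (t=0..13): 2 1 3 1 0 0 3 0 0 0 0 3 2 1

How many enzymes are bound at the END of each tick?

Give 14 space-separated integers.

t=0: arr=2 -> substrate=0 bound=2 product=0
t=1: arr=1 -> substrate=0 bound=3 product=0
t=2: arr=3 -> substrate=3 bound=3 product=0
t=3: arr=1 -> substrate=4 bound=3 product=0
t=4: arr=0 -> substrate=2 bound=3 product=2
t=5: arr=0 -> substrate=1 bound=3 product=3
t=6: arr=3 -> substrate=4 bound=3 product=3
t=7: arr=0 -> substrate=4 bound=3 product=3
t=8: arr=0 -> substrate=2 bound=3 product=5
t=9: arr=0 -> substrate=1 bound=3 product=6
t=10: arr=0 -> substrate=1 bound=3 product=6
t=11: arr=3 -> substrate=4 bound=3 product=6
t=12: arr=2 -> substrate=4 bound=3 product=8
t=13: arr=1 -> substrate=4 bound=3 product=9

Answer: 2 3 3 3 3 3 3 3 3 3 3 3 3 3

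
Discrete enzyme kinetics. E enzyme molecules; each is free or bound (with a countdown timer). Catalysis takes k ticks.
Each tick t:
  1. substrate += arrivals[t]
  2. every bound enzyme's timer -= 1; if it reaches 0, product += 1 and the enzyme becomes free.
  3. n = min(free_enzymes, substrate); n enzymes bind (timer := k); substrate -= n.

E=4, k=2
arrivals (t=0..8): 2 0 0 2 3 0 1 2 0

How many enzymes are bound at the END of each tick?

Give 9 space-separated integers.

Answer: 2 2 0 2 4 3 2 3 2

Derivation:
t=0: arr=2 -> substrate=0 bound=2 product=0
t=1: arr=0 -> substrate=0 bound=2 product=0
t=2: arr=0 -> substrate=0 bound=0 product=2
t=3: arr=2 -> substrate=0 bound=2 product=2
t=4: arr=3 -> substrate=1 bound=4 product=2
t=5: arr=0 -> substrate=0 bound=3 product=4
t=6: arr=1 -> substrate=0 bound=2 product=6
t=7: arr=2 -> substrate=0 bound=3 product=7
t=8: arr=0 -> substrate=0 bound=2 product=8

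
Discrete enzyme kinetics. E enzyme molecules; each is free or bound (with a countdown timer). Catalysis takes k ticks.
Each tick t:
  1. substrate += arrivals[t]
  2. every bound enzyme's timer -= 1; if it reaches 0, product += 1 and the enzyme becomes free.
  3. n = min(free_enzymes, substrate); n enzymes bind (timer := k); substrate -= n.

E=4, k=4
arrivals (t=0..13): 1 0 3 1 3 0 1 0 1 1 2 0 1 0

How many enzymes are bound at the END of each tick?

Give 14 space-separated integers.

Answer: 1 1 4 4 4 4 4 4 4 4 4 4 4 4

Derivation:
t=0: arr=1 -> substrate=0 bound=1 product=0
t=1: arr=0 -> substrate=0 bound=1 product=0
t=2: arr=3 -> substrate=0 bound=4 product=0
t=3: arr=1 -> substrate=1 bound=4 product=0
t=4: arr=3 -> substrate=3 bound=4 product=1
t=5: arr=0 -> substrate=3 bound=4 product=1
t=6: arr=1 -> substrate=1 bound=4 product=4
t=7: arr=0 -> substrate=1 bound=4 product=4
t=8: arr=1 -> substrate=1 bound=4 product=5
t=9: arr=1 -> substrate=2 bound=4 product=5
t=10: arr=2 -> substrate=1 bound=4 product=8
t=11: arr=0 -> substrate=1 bound=4 product=8
t=12: arr=1 -> substrate=1 bound=4 product=9
t=13: arr=0 -> substrate=1 bound=4 product=9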